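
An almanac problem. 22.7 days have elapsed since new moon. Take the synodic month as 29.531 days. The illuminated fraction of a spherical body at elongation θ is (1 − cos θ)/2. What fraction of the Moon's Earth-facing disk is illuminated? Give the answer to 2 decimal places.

0.44

Elongation θ = 360° × 22.7/29.531 ≈ 276.7°.
Illuminated fraction = (1 − cos 276.7°)/2 = (1 − 0.117)/2 ≈ 0.441.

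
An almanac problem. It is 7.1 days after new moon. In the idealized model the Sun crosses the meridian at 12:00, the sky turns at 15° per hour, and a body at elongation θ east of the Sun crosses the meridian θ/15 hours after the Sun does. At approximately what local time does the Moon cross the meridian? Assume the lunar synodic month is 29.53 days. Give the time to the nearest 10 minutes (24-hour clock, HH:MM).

17:50

The Moon has covered 7.1/29.53 of its cycle, so θ ≈ 360° × 7.1/29.53 = 86.6°.
At 15° of sky rotation per hour, 86.6° corresponds to a 5.77 h lag.
12:00 + 5.770 h ≈ 17:46 → 17:50 to the nearest ten minutes.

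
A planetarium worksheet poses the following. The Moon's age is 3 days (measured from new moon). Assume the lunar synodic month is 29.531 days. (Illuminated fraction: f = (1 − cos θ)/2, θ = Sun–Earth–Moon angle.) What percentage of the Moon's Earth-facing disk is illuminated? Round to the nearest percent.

The Moon has covered 3/29.531 of its cycle, so θ ≈ 360° × 3/29.531 = 36.6°.
Illuminated fraction = (1 − cos 36.6°)/2 = (1 − 0.803)/2 ≈ 0.098, so 10%.

10%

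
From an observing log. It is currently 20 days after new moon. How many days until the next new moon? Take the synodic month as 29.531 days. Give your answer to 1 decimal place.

9.5 days

One full lunation from the last new moon is 29.531 d; remaining = 29.531 − 20 = 9.531 d.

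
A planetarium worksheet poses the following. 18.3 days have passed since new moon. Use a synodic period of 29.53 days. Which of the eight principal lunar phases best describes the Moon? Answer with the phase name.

θ ≈ 360° × 18.3/29.53 = 223°, which falls in the waning gibbous sector.

waning gibbous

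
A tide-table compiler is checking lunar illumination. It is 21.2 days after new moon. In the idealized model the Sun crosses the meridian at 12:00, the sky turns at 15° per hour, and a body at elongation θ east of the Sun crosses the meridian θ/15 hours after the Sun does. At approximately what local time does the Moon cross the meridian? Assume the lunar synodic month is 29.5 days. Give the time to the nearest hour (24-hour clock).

05:00

The Moon has covered 21.2/29.5 of its cycle, so θ ≈ 360° × 21.2/29.5 = 258.7°.
The Moon trails the Sun by θ/15 = 258.7/15 ≈ 17.25 hours.
12:00 + 17.25 h ≈ 05:15 → 05:00 to the nearest hour.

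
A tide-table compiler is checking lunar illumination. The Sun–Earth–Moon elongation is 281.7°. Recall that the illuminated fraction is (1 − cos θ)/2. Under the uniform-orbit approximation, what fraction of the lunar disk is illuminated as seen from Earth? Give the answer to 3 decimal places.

cos 281.7° = 0.203, so f = (1 − 0.203)/2 = 0.399.

0.399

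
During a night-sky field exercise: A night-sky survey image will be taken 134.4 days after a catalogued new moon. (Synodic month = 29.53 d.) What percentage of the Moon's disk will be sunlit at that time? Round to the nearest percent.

97%

Reduce mod P: 134.4 − 4×29.53 = 16.28 d into the current lunation.
Elongation θ = 360° × 16.28/29.53 ≈ 198.5°.
cos 198.5° = (-0.948), so f = (1 − (-0.948))/2 = 0.974, so 97%.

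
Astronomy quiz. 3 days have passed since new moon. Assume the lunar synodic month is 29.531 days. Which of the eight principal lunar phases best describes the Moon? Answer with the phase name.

waxing crescent

θ ≈ 360° × 3/29.531 = 37°, which falls in the waxing crescent sector.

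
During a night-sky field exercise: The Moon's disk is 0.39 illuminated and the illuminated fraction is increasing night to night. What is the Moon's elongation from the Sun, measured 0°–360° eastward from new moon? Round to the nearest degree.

77°

cos θ = 1 − 2f = 0.220, giving a principal value of 77.3°.
The Moon is waxing (0°–180°), so θ = 77.3° directly.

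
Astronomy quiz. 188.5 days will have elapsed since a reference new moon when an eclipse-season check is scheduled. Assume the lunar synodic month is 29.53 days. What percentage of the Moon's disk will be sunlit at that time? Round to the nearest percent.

188.5/29.53 = 6.383 lunations, so 6 complete cycles and 11.32 d into the next.
The Moon has covered 11.32/29.53 of its cycle, so θ ≈ 360° × 11.32/29.53 = 138.0°.
Illuminated fraction = (1 − cos 138.0°)/2 = (1 − (-0.743))/2 ≈ 0.872, so 87%.

87%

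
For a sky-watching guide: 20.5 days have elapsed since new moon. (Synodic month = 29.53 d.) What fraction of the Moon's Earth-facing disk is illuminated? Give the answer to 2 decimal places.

0.67

The Moon has covered 20.5/29.53 of its cycle, so θ ≈ 360° × 20.5/29.53 = 249.9°.
cos 249.9° = (-0.343), so f = (1 − (-0.343))/2 = 0.672.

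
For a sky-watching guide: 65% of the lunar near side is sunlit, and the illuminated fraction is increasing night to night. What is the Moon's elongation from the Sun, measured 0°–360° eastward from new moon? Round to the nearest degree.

cos θ = 1 − 2f = -0.300, giving a principal value of 107.5°.
Waxing ⇒ before full, so θ = 107.5°.

107°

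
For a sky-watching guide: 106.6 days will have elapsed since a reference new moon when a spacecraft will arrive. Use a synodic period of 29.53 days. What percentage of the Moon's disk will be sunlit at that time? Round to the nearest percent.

89%

106.6 d spans 3 complete synodic months (3 × 29.53 = 88.59 d) plus 18.01 d.
The Moon has covered 18.01/29.53 of its cycle, so θ ≈ 360° × 18.01/29.53 = 219.6°.
With cos θ = (-0.771), the lit fraction is (1 − (-0.771))/2 ≈ 0.885, so 89%.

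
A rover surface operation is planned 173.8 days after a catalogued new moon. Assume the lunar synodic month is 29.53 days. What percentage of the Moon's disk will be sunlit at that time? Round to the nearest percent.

12%

173.8/29.53 = 5.886 lunations, so 5 complete cycles and 26.15 d into the next.
Elongation θ = 360° × 26.15/29.53 ≈ 318.8°.
Illuminated fraction = (1 − cos 318.8°)/2 = (1 − 0.752)/2 ≈ 0.124, so 12%.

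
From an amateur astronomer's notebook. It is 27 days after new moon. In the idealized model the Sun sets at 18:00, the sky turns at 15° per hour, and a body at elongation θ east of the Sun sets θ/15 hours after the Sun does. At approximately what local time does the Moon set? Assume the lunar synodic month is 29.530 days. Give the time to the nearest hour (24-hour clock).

16:00

Phase angle: θ = 360°·(27 d)/(29.530 d) = 329.2°.
Delay after the Sun = 329.2° / (15°/h) ≈ 21.94 h.
18:00 + 21.94 h ≈ 15:57 → 16:00 to the nearest hour.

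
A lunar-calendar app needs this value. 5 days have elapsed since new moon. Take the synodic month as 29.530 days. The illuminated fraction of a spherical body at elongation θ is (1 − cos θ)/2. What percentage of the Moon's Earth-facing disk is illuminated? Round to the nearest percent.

26%

The Moon has covered 5/29.530 of its cycle, so θ ≈ 360° × 5/29.530 = 61.0°.
Illuminated fraction = (1 − cos 61.0°)/2 = (1 − 0.485)/2 ≈ 0.257, so 26%.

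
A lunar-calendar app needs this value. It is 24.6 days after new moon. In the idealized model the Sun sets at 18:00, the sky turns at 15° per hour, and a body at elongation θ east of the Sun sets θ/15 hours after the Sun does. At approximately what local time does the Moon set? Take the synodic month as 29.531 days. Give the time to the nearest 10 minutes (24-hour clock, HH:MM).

Phase angle: θ = 360°·(24.6 d)/(29.531 d) = 299.9°.
Delay after the Sun = 299.9° / (15°/h) ≈ 19.99 h.
18:00 + 19.993 h ≈ 14:00 → 14:00 to the nearest ten minutes.

14:00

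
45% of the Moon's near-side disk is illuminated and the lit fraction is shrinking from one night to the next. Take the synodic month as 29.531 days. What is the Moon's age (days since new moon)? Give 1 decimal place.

22.6 days

Invert f = (1 − cos θ)/2 to get cos θ = 1 − 2(0.45) = 0.100, hence θ₀ = arccos 0.100 = 84.3°.
A waning Moon lies in 180°–360°, so θ = 360° − 84.3° = 275.7°.
Age = 29.531 × 275.7°/360° ≈ 22.62 days.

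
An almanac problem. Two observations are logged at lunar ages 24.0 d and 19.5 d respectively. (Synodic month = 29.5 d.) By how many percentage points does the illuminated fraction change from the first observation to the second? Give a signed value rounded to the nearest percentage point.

θ₁ = 360° × 24.0/29.5 = 292.9°, f₁ = (1 − cos θ₁)/2 = 0.306.
θ₂ = 360° × 19.5/29.5 = 238.0°, f₂ = (1 − cos θ₂)/2 = 0.765.
Change = f₂ − f₁ = +0.460 → +46 percentage points.

+46 pp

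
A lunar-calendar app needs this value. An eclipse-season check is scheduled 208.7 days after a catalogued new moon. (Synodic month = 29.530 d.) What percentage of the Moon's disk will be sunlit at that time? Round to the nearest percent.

4%

208.7/29.530 = 7.067 lunations, so 7 complete cycles and 1.99 d into the next.
Phase angle: θ = 360°·(1.99 d)/(29.530 d) = 24.3°.
cos 24.3° = 0.912, so f = (1 − 0.912)/2 = 0.044, so 4%.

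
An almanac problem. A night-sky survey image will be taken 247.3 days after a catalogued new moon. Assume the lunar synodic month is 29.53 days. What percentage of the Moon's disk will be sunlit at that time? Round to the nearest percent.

Reduce mod P: 247.3 − 8×29.53 = 11.06 d into the current lunation.
The Moon has covered 11.06/29.53 of its cycle, so θ ≈ 360° × 11.06/29.53 = 134.8°.
With cos θ = (-0.705), the lit fraction is (1 − (-0.705))/2 ≈ 0.853, so 85%.

85%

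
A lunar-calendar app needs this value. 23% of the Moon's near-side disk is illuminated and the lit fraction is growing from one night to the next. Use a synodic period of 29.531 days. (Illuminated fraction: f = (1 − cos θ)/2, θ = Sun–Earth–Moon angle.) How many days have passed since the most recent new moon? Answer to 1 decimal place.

Invert f = (1 − cos θ)/2 to get cos θ = 1 − 2(0.23) = 0.540, hence θ₀ = arccos 0.540 = 57.3°.
Before full moon the principal value applies: θ = 57.3°.
That fraction of the synodic month is 57.3/360 × 29.531 d ≈ 4.70 d.

4.7 days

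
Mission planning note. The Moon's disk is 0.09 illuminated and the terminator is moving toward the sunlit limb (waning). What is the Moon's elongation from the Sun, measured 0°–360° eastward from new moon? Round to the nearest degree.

325°

From f = (1 − cos θ)/2: cos θ = 1 − 2×0.09 = 0.820; arccos → 34.9°.
Waning ⇒ past full, so θ = 360° − 34.9° = 325.1°.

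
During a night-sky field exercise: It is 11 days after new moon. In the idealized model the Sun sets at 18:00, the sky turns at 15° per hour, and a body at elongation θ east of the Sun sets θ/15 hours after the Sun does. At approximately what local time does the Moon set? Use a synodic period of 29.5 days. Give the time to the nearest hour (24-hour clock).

03:00

Phase angle: θ = 360°·(11 d)/(29.5 d) = 134.2°.
At 15° of sky rotation per hour, 134.2° corresponds to a 8.95 h lag.
18:00 + 8.95 h ≈ 02:57 → 03:00 to the nearest hour.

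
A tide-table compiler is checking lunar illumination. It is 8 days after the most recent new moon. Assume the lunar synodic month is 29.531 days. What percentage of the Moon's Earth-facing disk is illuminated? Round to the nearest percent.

57%

Phase angle: θ = 360°·(8 d)/(29.531 d) = 97.5°.
With cos θ = (-0.131), the lit fraction is (1 − (-0.131))/2 ≈ 0.565, so 57%.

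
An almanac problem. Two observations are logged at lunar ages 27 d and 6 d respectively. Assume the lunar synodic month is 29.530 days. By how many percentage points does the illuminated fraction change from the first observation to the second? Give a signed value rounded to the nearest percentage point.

First observation: θ = 360°·27/29.530 = 329.2°, so f = 0.071.
Second observation: θ = 73.1°, f = 0.355.
Δf = 0.355 − 0.071 = +0.284, i.e. +28 pp.

+28 percentage points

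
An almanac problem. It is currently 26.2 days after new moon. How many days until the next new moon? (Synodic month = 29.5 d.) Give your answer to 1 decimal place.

One full lunation from the last new moon is 29.5 d; remaining = 29.5 − 26.2 = 3.300 d.

3.3 days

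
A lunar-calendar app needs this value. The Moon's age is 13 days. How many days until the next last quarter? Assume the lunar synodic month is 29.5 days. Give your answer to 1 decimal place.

9.1 days

Last quarter occurs at elongation 270°, i.e. at age 29.5 × 270/360 = 22.125 d.
That is 22.125 − 13 = 9.125 days ahead.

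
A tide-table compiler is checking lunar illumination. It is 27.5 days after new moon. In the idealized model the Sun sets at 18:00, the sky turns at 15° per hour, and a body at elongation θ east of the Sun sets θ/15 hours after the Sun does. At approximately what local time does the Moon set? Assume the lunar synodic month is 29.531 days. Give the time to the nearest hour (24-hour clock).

16:00

Elongation θ = 360° × 27.5/29.531 ≈ 335.2°.
Delay after the Sun = 335.2° / (15°/h) ≈ 22.35 h.
18:00 + 22.35 h ≈ 16:21 → 16:00 to the nearest hour.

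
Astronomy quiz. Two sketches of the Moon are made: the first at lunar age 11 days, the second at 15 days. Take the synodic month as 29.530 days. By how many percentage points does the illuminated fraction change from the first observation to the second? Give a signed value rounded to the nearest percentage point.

+15 pp

First observation: θ = 360°·11/29.530 = 134.1°, so f = 0.848.
Second observation: θ = 182.9°, f = 0.999.
Δf = 0.999 − 0.848 = +0.151, i.e. +15 pp.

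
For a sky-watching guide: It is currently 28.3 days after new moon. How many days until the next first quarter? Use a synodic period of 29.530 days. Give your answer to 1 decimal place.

8.6 days

First quarter is 0.25 of the way through the cycle: age 0.25 × 29.530 = 7.383 d.
This lunation's first quarter (7.383 d) has passed, so add one period: 36.913 − 28.3 = 8.613 days.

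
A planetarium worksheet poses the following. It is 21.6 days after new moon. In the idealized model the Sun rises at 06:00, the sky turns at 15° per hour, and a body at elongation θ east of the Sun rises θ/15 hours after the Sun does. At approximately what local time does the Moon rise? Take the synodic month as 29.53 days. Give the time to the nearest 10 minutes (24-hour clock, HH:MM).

Elongation θ = 360° × 21.6/29.53 ≈ 263.3°.
The Moon trails the Sun by θ/15 = 263.3/15 ≈ 17.56 hours.
06:00 + 17.555 h ≈ 23:33 → 23:30 to the nearest ten minutes.

23:30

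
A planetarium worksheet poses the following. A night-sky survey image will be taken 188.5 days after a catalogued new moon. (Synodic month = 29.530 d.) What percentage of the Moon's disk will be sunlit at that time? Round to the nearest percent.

Reduce mod P: 188.5 − 6×29.530 = 11.32 d into the current lunation.
Phase angle: θ = 360°·(11.32 d)/(29.530 d) = 138.0°.
Illuminated fraction = (1 − cos 138.0°)/2 = (1 − (-0.743))/2 ≈ 0.872, so 87%.

87%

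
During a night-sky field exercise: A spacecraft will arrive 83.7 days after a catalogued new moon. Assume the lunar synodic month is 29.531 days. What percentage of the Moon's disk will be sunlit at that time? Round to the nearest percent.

83.7/29.531 = 2.834 lunations, so 2 complete cycles and 24.64 d into the next.
The Moon has covered 24.64/29.531 of its cycle, so θ ≈ 360° × 24.64/29.531 = 300.4°.
Illuminated fraction = (1 − cos 300.4°)/2 = (1 − 0.505)/2 ≈ 0.247, so 25%.

25%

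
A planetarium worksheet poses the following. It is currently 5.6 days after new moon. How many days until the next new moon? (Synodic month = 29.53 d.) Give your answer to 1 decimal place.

One full lunation from the last new moon is 29.53 d; remaining = 29.53 − 5.6 = 23.930 d.

23.9 days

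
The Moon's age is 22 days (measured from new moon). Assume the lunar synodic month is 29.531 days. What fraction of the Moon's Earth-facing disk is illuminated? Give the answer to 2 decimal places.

Elongation θ = 360° × 22/29.531 ≈ 268.2°.
With cos θ = (-0.032), the lit fraction is (1 − (-0.032))/2 ≈ 0.516.

0.52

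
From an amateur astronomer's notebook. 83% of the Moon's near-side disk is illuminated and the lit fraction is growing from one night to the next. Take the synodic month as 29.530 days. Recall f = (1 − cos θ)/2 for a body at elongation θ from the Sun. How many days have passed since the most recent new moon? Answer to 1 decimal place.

10.8 days

Invert f = (1 − cos θ)/2 to get cos θ = 1 − 2(0.83) = -0.660, hence θ₀ = arccos -0.660 = 131.3°.
The Moon is waxing (0°–180°), so θ = 131.3° directly.
At 360°/29.530 d per day, 131.3° corresponds to 10.77 days.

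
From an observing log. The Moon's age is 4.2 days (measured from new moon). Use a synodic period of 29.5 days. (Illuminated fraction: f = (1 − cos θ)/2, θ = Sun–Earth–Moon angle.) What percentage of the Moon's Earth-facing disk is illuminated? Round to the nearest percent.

19%

Elongation θ = 360° × 4.2/29.5 ≈ 51.3°.
Illuminated fraction = (1 − cos 51.3°)/2 = (1 − 0.626)/2 ≈ 0.187, so 19%.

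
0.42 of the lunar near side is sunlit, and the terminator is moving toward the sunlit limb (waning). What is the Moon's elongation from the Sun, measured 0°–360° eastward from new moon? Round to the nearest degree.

From f = (1 − cos θ)/2: cos θ = 1 − 2×0.42 = 0.160; arccos → 80.8°.
Waning ⇒ past full, so θ = 360° − 80.8° = 279.2°.

279°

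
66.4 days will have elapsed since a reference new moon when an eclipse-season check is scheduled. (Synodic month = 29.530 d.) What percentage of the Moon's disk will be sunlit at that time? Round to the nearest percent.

50%

66.4 d spans 2 complete synodic months (2 × 29.530 = 59.06 d) plus 7.34 d.
Elongation θ = 360° × 7.34/29.530 ≈ 89.5°.
Illuminated fraction = (1 − cos 89.5°)/2 = (1 − 0.009)/2 ≈ 0.495, so 50%.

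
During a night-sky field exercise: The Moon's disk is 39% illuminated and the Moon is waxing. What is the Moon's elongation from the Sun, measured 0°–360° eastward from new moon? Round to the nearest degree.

77°

From f = (1 − cos θ)/2: cos θ = 1 − 2×0.39 = 0.220; arccos → 77.3°.
Before full moon the principal value applies: θ = 77.3°.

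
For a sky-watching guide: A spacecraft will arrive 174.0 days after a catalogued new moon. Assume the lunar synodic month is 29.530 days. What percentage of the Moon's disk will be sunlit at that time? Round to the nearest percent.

11%

174.0 d spans 5 complete synodic months (5 × 29.530 = 147.65 d) plus 26.35 d.
The Moon has covered 26.35/29.530 of its cycle, so θ ≈ 360° × 26.35/29.530 = 321.2°.
cos 321.2° = 0.780, so f = (1 − 0.780)/2 = 0.110, so 11%.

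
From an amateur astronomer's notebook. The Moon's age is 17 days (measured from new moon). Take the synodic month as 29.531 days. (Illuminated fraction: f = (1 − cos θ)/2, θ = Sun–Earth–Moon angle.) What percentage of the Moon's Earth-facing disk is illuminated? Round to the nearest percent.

Phase angle: θ = 360°·(17 d)/(29.531 d) = 207.2°.
cos 207.2° = (-0.889), so f = (1 − (-0.889))/2 = 0.945, so 94%.

94%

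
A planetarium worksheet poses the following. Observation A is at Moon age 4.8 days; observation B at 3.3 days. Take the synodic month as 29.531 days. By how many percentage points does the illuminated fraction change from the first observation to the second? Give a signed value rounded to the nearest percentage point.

First observation: θ = 360°·4.8/29.531 = 58.5°, so f = 0.239.
Second observation: θ = 40.2°, f = 0.118.
Δf = 0.118 − 0.239 = -0.121, i.e. -12 pp.

-12 pp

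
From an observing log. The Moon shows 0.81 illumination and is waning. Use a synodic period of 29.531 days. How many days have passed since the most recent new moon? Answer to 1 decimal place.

cos θ = 1 − 2f = -0.620, giving a principal value of 128.3°.
Since the Moon is past full (waning), take the reflex angle: θ = 360° − 128.3° = 231.7°.
Age = 29.531 × 231.7°/360° ≈ 19.01 days.

19.0 days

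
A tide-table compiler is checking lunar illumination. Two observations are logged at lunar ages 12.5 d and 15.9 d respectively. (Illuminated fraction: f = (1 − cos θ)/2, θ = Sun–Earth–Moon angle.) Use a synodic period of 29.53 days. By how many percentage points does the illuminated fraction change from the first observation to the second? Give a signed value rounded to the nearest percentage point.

+4 pp

θ₁ = 360° × 12.5/29.53 = 152.4°, f₁ = (1 − cos θ₁)/2 = 0.943.
θ₂ = 360° × 15.9/29.53 = 193.8°, f₂ = (1 − cos θ₂)/2 = 0.985.
Change = f₂ − f₁ = +0.042 → +4 percentage points.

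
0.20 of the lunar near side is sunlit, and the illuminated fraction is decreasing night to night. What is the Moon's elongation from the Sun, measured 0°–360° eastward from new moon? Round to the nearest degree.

307°

Invert f = (1 − cos θ)/2 to get cos θ = 1 − 2(0.20) = 0.600, hence θ₀ = arccos 0.600 = 53.1°.
Since the Moon is past full (waning), take the reflex angle: θ = 360° − 53.1° = 306.9°.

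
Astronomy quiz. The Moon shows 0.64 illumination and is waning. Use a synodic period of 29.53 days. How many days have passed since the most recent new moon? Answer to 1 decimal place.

Invert f = (1 − cos θ)/2 to get cos θ = 1 − 2(0.64) = -0.280, hence θ₀ = arccos -0.280 = 106.3°.
Since the Moon is past full (waning), take the reflex angle: θ = 360° − 106.3° = 253.7°.
At 360°/29.53 d per day, 253.7° corresponds to 20.81 days.

20.8 days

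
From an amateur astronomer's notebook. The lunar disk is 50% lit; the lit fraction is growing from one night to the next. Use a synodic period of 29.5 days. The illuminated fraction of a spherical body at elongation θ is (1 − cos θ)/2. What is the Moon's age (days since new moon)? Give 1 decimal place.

7.4 days

From f = (1 − cos θ)/2: cos θ = 1 − 2×0.50 = 0.000; arccos → 90.0°.
Waxing ⇒ before full, so θ = 90.0°.
That fraction of the synodic month is 90.0/360 × 29.5 d ≈ 7.38 d.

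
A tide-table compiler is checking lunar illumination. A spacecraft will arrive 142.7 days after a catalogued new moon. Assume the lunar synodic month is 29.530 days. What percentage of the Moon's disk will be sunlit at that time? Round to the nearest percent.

142.7 d spans 4 complete synodic months (4 × 29.530 = 118.12 d) plus 24.58 d.
Elongation θ = 360° × 24.58/29.530 ≈ 299.7°.
With cos θ = 0.495, the lit fraction is (1 − 0.495)/2 ≈ 0.253, so 25%.

25%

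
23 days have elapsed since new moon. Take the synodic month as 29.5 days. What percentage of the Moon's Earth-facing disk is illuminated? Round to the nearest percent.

Elongation θ = 360° × 23/29.5 ≈ 280.7°.
Illuminated fraction = (1 − cos 280.7°)/2 = (1 − 0.185)/2 ≈ 0.407, so 41%.

41%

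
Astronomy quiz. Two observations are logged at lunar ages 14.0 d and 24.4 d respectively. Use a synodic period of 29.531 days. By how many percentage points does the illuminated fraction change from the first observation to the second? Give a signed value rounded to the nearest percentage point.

-72 percentage points

θ₁ = 360° × 14.0/29.531 = 170.7°, f₁ = (1 − cos θ₁)/2 = 0.993.
θ₂ = 360° × 24.4/29.531 = 297.5°, f₂ = (1 − cos θ₂)/2 = 0.270.
Change = f₂ − f₁ = -0.724 → -72 percentage points.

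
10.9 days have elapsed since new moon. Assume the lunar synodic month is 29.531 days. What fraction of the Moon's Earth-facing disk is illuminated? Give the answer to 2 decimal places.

The Moon has covered 10.9/29.531 of its cycle, so θ ≈ 360° × 10.9/29.531 = 132.9°.
With cos θ = (-0.680), the lit fraction is (1 − (-0.680))/2 ≈ 0.840.

0.84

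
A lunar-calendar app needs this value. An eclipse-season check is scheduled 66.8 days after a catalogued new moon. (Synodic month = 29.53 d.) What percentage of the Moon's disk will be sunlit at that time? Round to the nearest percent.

54%

66.8/29.53 = 2.262 lunations, so 2 complete cycles and 7.74 d into the next.
Phase angle: θ = 360°·(7.74 d)/(29.53 d) = 94.4°.
cos 94.4° = (-0.076), so f = (1 − (-0.076))/2 = 0.538, so 54%.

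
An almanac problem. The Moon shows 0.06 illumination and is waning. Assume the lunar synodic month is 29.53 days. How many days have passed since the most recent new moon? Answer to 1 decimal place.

Invert f = (1 − cos θ)/2 to get cos θ = 1 − 2(0.06) = 0.880, hence θ₀ = arccos 0.880 = 28.4°.
Waning ⇒ past full, so θ = 360° − 28.4° = 331.6°.
Age = 29.53 × 331.6°/360° ≈ 27.20 days.

27.2 days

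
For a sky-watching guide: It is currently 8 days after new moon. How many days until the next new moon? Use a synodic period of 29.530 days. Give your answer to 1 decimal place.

21.5 days

One full lunation from the last new moon is 29.530 d; remaining = 29.530 − 8 = 21.530 d.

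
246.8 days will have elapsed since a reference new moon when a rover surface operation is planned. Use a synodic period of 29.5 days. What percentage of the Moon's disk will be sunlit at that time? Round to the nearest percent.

246.8/29.5 = 8.366 lunations, so 8 complete cycles and 10.80 d into the next.
Elongation θ = 360° × 10.80/29.5 ≈ 131.8°.
Illuminated fraction = (1 − cos 131.8°)/2 = (1 − (-0.666))/2 ≈ 0.833, so 83%.

83%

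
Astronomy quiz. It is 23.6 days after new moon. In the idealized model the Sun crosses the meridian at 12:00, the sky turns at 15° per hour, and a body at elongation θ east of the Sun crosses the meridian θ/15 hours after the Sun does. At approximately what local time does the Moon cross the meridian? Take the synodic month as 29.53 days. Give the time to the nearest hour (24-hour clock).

Phase angle: θ = 360°·(23.6 d)/(29.53 d) = 287.7°.
The Moon trails the Sun by θ/15 = 287.7/15 ≈ 19.18 hours.
12:00 + 19.18 h ≈ 07:11 → 07:00 to the nearest hour.

07:00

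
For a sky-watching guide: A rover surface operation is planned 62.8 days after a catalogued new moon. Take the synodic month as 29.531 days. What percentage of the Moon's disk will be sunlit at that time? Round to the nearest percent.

15%

62.8 d spans 2 complete synodic months (2 × 29.531 = 59.06 d) plus 3.74 d.
The Moon has covered 3.74/29.531 of its cycle, so θ ≈ 360° × 3.74/29.531 = 45.6°.
Illuminated fraction = (1 − cos 45.6°)/2 = (1 − 0.700)/2 ≈ 0.150, so 15%.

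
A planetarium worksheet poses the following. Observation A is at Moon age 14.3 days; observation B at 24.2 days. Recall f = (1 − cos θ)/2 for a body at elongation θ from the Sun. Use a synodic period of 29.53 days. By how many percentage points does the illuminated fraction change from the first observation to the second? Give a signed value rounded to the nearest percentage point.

θ₁ = 360° × 14.3/29.53 = 174.3°, f₁ = (1 − cos θ₁)/2 = 0.998.
θ₂ = 360° × 24.2/29.53 = 295.0°, f₂ = (1 − cos θ₂)/2 = 0.289.
Change = f₂ − f₁ = -0.709 → -71 percentage points.

-71 percentage points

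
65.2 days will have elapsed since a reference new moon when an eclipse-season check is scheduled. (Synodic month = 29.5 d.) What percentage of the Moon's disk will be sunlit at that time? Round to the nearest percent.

38%

65.2 d spans 2 complete synodic months (2 × 29.5 = 59.00 d) plus 6.20 d.
Elongation θ = 360° × 6.20/29.5 ≈ 75.7°.
cos 75.7° = 0.248, so f = (1 − 0.248)/2 = 0.376, so 38%.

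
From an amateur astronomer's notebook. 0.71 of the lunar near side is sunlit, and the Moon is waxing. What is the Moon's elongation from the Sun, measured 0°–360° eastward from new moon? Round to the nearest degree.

From f = (1 − cos θ)/2: cos θ = 1 − 2×0.71 = -0.420; arccos → 114.8°.
Before full moon the principal value applies: θ = 114.8°.

115°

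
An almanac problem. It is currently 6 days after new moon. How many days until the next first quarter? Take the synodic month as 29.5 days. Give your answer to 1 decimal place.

1.4 days

First quarter occurs at elongation 90°, i.e. at age 29.5 × 90/360 = 7.375 d.
So 1.375 days remain (7.375 − 6).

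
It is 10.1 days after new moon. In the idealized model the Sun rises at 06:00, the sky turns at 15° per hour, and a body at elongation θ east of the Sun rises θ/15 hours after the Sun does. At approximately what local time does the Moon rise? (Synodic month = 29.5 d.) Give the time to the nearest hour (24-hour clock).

Phase angle: θ = 360°·(10.1 d)/(29.5 d) = 123.3°.
The Moon trails the Sun by θ/15 = 123.3/15 ≈ 8.22 hours.
06:00 + 8.22 h ≈ 14:13 → 14:00 to the nearest hour.

14:00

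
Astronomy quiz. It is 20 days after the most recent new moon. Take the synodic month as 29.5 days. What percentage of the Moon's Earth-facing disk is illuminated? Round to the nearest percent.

72%

The Moon has covered 20/29.5 of its cycle, so θ ≈ 360° × 20/29.5 = 244.1°.
Illuminated fraction = (1 − cos 244.1°)/2 = (1 − (-0.437))/2 ≈ 0.719, so 72%.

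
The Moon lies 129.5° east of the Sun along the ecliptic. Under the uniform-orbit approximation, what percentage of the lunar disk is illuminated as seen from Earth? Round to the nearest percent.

82%

f = (1 − cos 129.5°)/2 = (1 − (-0.636))/2 ≈ 0.818, i.e. 82%.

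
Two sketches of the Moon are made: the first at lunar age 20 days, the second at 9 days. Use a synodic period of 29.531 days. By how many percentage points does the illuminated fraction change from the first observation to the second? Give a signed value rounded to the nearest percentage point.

First observation: θ = 360°·20/29.531 = 243.8°, so f = 0.721.
Second observation: θ = 109.7°, f = 0.669.
Δf = 0.669 − 0.721 = -0.052, i.e. -5 pp.

-5 pp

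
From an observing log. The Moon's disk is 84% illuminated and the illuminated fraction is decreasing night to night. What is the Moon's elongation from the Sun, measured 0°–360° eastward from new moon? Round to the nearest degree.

227°

cos θ = 1 − 2f = -0.680, giving a principal value of 132.8°.
Waning ⇒ past full, so θ = 360° − 132.8° = 227.2°.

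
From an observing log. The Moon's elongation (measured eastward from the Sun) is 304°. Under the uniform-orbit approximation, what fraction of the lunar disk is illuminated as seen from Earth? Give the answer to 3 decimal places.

0.220

f = (1 − cos 304°)/2 = (1 − 0.559)/2 ≈ 0.220.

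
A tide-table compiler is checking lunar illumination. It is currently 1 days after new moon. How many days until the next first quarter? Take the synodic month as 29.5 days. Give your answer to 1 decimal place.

First quarter occurs at elongation 90°, i.e. at age 29.5 × 90/360 = 7.375 d.
That is 7.375 − 1 = 6.375 days ahead.

6.4 days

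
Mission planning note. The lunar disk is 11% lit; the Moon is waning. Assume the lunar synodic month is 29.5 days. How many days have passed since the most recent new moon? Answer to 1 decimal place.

From f = (1 − cos θ)/2: cos θ = 1 − 2×0.11 = 0.780; arccos → 38.7°.
A waning Moon lies in 180°–360°, so θ = 360° − 38.7° = 321.3°.
Age = 29.5 × 321.3°/360° ≈ 26.33 days.

26.3 days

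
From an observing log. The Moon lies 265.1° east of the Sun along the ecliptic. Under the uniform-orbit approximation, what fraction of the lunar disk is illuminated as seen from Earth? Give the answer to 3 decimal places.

cos 265.1° = (-0.085), so f = (1 − (-0.085))/2 = 0.543.

0.543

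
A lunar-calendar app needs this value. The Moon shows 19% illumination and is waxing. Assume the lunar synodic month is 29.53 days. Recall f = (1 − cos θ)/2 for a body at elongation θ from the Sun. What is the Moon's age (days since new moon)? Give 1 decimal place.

4.2 days

From f = (1 − cos θ)/2: cos θ = 1 − 2×0.19 = 0.620; arccos → 51.7°.
The Moon is waxing (0°–180°), so θ = 51.7° directly.
At 360°/29.53 d per day, 51.7° corresponds to 4.24 days.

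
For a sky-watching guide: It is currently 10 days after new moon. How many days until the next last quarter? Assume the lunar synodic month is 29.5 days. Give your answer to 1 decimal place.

12.1 days

Last quarter occurs at elongation 270°, i.e. at age 29.5 × 270/360 = 22.125 d.
So 12.125 days remain (22.125 − 10).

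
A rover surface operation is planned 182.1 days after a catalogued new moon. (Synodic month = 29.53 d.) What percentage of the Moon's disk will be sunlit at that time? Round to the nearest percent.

25%

182.1/29.53 = 6.167 lunations, so 6 complete cycles and 4.92 d into the next.
Elongation θ = 360° × 4.92/29.53 ≈ 60.0°.
cos 60.0° = 0.500, so f = (1 − 0.500)/2 = 0.250, so 25%.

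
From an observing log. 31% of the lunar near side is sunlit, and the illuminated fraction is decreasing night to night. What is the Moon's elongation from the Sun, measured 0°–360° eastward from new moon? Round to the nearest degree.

Invert f = (1 − cos θ)/2 to get cos θ = 1 − 2(0.31) = 0.380, hence θ₀ = arccos 0.380 = 67.7°.
A waning Moon lies in 180°–360°, so θ = 360° − 67.7° = 292.3°.

292°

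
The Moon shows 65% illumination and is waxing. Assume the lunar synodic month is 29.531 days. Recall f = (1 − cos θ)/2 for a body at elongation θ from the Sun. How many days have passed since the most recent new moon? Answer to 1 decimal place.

Invert f = (1 − cos θ)/2 to get cos θ = 1 − 2(0.65) = -0.300, hence θ₀ = arccos -0.300 = 107.5°.
Waxing ⇒ before full, so θ = 107.5°.
At 360°/29.531 d per day, 107.5° corresponds to 8.81 days.

8.8 days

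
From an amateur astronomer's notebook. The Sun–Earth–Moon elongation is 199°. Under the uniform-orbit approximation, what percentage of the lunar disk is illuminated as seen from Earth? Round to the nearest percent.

f = (1 − cos 199°)/2 = (1 − (-0.946))/2 ≈ 0.973, i.e. 97%.

97%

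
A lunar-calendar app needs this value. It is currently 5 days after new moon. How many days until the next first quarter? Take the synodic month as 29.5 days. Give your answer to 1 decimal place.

2.4 days

First quarter is 0.25 of the way through the cycle: age 0.25 × 29.5 = 7.375 d.
That is 7.375 − 5 = 2.375 days ahead.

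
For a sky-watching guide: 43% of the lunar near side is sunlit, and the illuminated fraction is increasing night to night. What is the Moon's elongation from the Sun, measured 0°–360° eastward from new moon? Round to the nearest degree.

Invert f = (1 − cos θ)/2 to get cos θ = 1 − 2(0.43) = 0.140, hence θ₀ = arccos 0.140 = 82.0°.
The Moon is waxing (0°–180°), so θ = 82.0° directly.

82°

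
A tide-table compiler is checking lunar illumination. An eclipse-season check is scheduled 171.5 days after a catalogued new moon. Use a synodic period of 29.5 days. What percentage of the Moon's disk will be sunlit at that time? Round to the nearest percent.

31%

Reduce mod P: 171.5 − 5×29.5 = 24.00 d into the current lunation.
The Moon has covered 24.00/29.5 of its cycle, so θ ≈ 360° × 24.00/29.5 = 292.9°.
With cos θ = 0.389, the lit fraction is (1 − 0.389)/2 ≈ 0.306, so 31%.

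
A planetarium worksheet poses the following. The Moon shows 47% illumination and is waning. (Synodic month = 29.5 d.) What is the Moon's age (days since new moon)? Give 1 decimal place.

cos θ = 1 − 2f = 0.060, giving a principal value of 86.6°.
Waning ⇒ past full, so θ = 360° − 86.6° = 273.4°.
At 360°/29.5 d per day, 273.4° corresponds to 22.41 days.

22.4 days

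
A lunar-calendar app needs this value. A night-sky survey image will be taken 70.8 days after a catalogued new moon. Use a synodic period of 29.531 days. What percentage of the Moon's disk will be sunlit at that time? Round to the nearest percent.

70.8/29.531 = 2.397 lunations, so 2 complete cycles and 11.74 d into the next.
Elongation θ = 360° × 11.74/29.531 ≈ 143.1°.
cos 143.1° = (-0.800), so f = (1 − (-0.800))/2 = 0.900, so 90%.

90%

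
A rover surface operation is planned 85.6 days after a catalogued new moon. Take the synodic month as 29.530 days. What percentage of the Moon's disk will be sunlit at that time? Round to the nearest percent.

10%

85.6/29.530 = 2.899 lunations, so 2 complete cycles and 26.54 d into the next.
The Moon has covered 26.54/29.530 of its cycle, so θ ≈ 360° × 26.54/29.530 = 323.5°.
With cos θ = 0.804, the lit fraction is (1 − 0.804)/2 ≈ 0.098, so 10%.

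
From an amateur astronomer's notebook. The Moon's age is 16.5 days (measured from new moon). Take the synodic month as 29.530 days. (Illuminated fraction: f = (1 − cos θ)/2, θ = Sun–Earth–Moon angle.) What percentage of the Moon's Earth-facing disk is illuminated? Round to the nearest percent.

97%

Phase angle: θ = 360°·(16.5 d)/(29.530 d) = 201.2°.
With cos θ = (-0.933), the lit fraction is (1 − (-0.933))/2 ≈ 0.966, so 97%.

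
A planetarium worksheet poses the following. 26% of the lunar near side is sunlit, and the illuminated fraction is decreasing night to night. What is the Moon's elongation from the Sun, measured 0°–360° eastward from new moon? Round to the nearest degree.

From f = (1 − cos θ)/2: cos θ = 1 − 2×0.26 = 0.480; arccos → 61.3°.
A waning Moon lies in 180°–360°, so θ = 360° − 61.3° = 298.7°.

299°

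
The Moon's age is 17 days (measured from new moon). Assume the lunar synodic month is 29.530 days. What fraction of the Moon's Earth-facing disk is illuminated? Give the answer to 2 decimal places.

Elongation θ = 360° × 17/29.530 ≈ 207.2°.
cos 207.2° = (-0.889), so f = (1 − (-0.889))/2 = 0.945.

0.94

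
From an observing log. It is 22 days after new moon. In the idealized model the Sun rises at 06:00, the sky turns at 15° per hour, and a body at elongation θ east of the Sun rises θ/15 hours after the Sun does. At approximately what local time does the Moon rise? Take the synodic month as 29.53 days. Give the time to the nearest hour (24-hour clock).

00:00

Elongation θ = 360° × 22/29.53 ≈ 268.2°.
At 15° of sky rotation per hour, 268.2° corresponds to a 17.88 h lag.
06:00 + 17.88 h ≈ 23:53 → 00:00 to the nearest hour.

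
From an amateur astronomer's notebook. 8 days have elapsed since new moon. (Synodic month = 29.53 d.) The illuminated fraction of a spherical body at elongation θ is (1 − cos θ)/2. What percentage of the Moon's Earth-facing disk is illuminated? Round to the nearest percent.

57%

The Moon has covered 8/29.53 of its cycle, so θ ≈ 360° × 8/29.53 = 97.5°.
Illuminated fraction = (1 − cos 97.5°)/2 = (1 − (-0.131))/2 ≈ 0.566, so 57%.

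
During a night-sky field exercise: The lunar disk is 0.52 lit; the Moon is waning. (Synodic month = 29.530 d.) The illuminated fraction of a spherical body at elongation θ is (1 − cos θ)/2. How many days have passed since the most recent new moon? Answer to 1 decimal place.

cos θ = 1 − 2f = -0.040, giving a principal value of 92.3°.
A waning Moon lies in 180°–360°, so θ = 360° − 92.3° = 267.7°.
Age = 29.530 × 267.7°/360° ≈ 21.96 days.

22.0 days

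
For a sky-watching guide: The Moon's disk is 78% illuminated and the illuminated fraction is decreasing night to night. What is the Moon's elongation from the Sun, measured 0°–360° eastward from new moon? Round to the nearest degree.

From f = (1 − cos θ)/2: cos θ = 1 − 2×0.78 = -0.560; arccos → 124.1°.
A waning Moon lies in 180°–360°, so θ = 360° − 124.1° = 235.9°.

236°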